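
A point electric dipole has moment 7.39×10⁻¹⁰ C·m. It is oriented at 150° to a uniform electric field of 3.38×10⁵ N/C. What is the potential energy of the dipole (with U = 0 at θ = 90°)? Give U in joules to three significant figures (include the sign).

U = −p·E = −pE cosθ.
U = −(7.39×10⁻¹⁰)(3.38×10⁵)·cos150° = 2.163×10⁻⁴ J.

U ≈ 2.16×10⁻⁴ J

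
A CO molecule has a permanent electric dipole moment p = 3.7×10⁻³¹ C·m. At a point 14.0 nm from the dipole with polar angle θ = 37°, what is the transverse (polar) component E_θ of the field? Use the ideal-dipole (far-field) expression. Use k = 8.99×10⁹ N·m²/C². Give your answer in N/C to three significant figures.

For a dipole, E_θ = (kp sinθ)/r³.
kp/r³ = (8.99×10⁹)(3.70×10⁻³¹)/(1.40×10⁻⁸)³ = 1212 N/C.
E_θ = 1212·sin37° = 729.5 N/C.

E_θ ≈ 730 N/C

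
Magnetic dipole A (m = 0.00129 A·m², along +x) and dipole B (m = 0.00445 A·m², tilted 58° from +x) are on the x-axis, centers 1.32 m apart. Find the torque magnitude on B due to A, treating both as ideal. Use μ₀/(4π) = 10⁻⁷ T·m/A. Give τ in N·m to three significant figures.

τ ≈ 4.23×10⁻¹³ N·m

Dipole B is on the axis of dipole A, so B₁ there is axial: B₁ = (μ₀/4π)·2m₁/r³ along +x.
B₁ = 2(10⁻⁷)(0.00129)/(1.32)³ = 1.122×10⁻¹⁰ T.
τ = m₂ B₁ sinθ.
τ = (0.00445)(1.122×10⁻¹⁰)·sin58° = 4.233×10⁻¹³ N·m.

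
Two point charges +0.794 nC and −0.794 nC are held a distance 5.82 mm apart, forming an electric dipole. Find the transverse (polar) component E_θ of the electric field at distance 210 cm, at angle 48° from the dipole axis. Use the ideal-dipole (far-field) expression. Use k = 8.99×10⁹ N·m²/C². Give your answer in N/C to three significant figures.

Dipole moment p = qd = (7.94×10⁻¹⁰ C)(0.00582 m) = 4.621×10⁻¹² C·m.
For a dipole, E_θ = (kp sinθ)/r³.
kp/r³ = (8.99×10⁹)(4.621×10⁻¹²)/(2.10)³ = 0.004486 N/C.
E_θ = 0.004486·sin48° = 0.003334 N/C.

E_θ ≈ 0.00333 N/C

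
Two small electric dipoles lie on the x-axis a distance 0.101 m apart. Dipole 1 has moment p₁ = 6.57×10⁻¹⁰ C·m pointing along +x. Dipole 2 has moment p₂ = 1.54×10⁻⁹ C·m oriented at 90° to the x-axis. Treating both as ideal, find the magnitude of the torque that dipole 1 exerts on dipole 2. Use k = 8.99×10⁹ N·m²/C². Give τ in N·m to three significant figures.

The second dipole sits on the axis of the first, so the field there is axial: E₁ = 2kp₁/r³ along +x.
E₁ = 2(8.99×10⁹)(6.57×10⁻¹⁰)/(0.101)³ = 1.147×10⁴ N/C.
Torque on the second dipole: τ = p₂ E₁ sinθ.
τ = (1.54×10⁻⁹)(1.147×10⁴)·sin90° = 1.766×10⁻⁵ N·m.

τ ≈ 1.77×10⁻⁵ N·m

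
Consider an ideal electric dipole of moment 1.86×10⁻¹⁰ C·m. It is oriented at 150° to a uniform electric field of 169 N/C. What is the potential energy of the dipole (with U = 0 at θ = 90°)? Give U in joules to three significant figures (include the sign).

U ≈ 2.72×10⁻⁸ J

U = −p·E = −pE cosθ.
U = −(1.86×10⁻¹⁰)(169)·cos150° = 2.722×10⁻⁸ J.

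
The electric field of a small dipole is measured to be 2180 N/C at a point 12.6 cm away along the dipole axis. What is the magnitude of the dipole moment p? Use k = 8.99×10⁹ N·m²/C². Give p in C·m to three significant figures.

p ≈ 2.43×10⁻¹⁰ C·m

On axis E = 2kp/r³, so p = Er³/(2k).
p = (2180)·(0.126)³ / (2·8.99×10⁹) = 2.425×10⁻¹⁰ C·m.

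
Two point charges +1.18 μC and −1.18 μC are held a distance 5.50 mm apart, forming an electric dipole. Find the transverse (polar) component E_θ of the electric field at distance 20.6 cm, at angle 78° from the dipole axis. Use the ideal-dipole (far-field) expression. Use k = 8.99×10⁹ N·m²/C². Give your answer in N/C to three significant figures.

Dipole moment p = qd = (1.18×10⁻⁶ C)(0.00550 m) = 6.49×10⁻⁹ C·m.
For a dipole, E_θ = (kp sinθ)/r³.
kp/r³ = (8.99×10⁹)(6.49×10⁻⁹)/(0.206)³ = 6674 N/C.
E_θ = 6674·sin78° = 6528 N/C.

E_θ ≈ 6530 N/C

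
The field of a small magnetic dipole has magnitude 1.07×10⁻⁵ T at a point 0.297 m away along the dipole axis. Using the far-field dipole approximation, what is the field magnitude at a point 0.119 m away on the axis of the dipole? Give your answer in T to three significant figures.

Dipole fields scale as 1/r³ in the far field; the geometry is the same at both points.
B₂ = B₁ · (r₁/r₂)³ = 1.07×10⁻⁵ · (0.297/0.119)³.
(r₁/r₂)³ = (2.496)³ = 15.55.
B₂ ≈ 1.663×10⁻⁴ T.

B ≈ 1.66×10⁻⁴ T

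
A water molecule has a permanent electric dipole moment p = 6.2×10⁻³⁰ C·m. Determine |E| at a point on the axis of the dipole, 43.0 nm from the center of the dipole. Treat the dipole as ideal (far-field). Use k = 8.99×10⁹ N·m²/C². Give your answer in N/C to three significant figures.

On the dipole axis E = 2kp/r³.
E = 2·(8.99×10⁹)(6.20×10⁻³⁰) / (4.30×10⁻⁸)³ = 1402 N/C.

E ≈ 1400 N/C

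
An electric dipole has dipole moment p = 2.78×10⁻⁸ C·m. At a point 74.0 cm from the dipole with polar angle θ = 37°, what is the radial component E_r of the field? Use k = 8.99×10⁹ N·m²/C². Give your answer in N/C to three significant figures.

E_r ≈ 985 N/C

For a dipole, E_r = (2kp cosθ)/r³.
kp/r³ = (8.99×10⁹)(2.78×10⁻⁸)/(0.740)³ = 616.8 N/C.
E_r = 2·616.8·cos37° = 985.1 N/C.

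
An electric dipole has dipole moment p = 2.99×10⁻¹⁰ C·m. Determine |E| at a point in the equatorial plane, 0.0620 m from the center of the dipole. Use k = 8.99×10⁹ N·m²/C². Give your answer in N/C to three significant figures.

On the perpendicular bisector E = kp/r³ (half the axial value at the same distance).
E = (8.99×10⁹)(2.99×10⁻¹⁰) / (0.0620)³ = 1.128×10⁴ N/C.

E ≈ 1.13×10⁴ N/C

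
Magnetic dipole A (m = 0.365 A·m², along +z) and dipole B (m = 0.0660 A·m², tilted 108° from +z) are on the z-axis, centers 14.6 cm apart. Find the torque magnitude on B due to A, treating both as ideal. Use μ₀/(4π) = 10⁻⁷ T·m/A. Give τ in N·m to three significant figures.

Dipole B is on the axis of dipole A, so B₁ there is axial: B₁ = (μ₀/4π)·2m₁/r³ along +z.
B₁ = 2(10⁻⁷)(0.365)/(0.146)³ = 2.346×10⁻⁵ T.
τ = m₂ B₁ sinθ.
τ = (0.0660)(2.346×10⁻⁵)·sin108° = 1.472×10⁻⁶ N·m.

τ ≈ 1.47×10⁻⁶ N·m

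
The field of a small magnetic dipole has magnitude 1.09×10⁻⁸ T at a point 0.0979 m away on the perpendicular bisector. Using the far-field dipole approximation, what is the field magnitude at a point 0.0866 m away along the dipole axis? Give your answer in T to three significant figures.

B ≈ 3.15×10⁻⁸ T

Dipole fields scale as 1/r³ in the far field.
The axial field is twice the equatorial field at the same r, so the geometry factor is 2/1.
B₂ = B₁ · (2/1) · (r₁/r₂)³ = 1.09×10⁻⁸ · 2 · (0.0979/0.0866)³.
(r₁/r₂)³ = (1.13)³ = 1.445.
B₂ ≈ 3.150×10⁻⁸ T.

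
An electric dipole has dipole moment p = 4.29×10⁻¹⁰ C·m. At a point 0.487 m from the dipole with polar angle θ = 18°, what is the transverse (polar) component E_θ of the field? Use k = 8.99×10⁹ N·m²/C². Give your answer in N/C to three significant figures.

For a dipole, E_θ = (kp sinθ)/r³.
kp/r³ = (8.99×10⁹)(4.29×10⁻¹⁰)/(0.487)³ = 33.39 N/C.
E_θ = 33.39·sin18° = 10.32 N/C.

E_θ ≈ 10.3 N/C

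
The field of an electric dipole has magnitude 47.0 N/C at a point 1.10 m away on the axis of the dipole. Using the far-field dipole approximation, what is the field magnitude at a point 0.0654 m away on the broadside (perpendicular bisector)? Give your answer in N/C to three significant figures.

Dipole fields scale as 1/r³ in the far field.
The axial field is twice the equatorial field at the same r, so the geometry factor is 1/2.
E₂ = E₁ · (1/2) · (r₁/r₂)³ = 47.0 · 0.5 · (1.10/0.0654)³.
(r₁/r₂)³ = (16.82)³ = 4758.
E₂ ≈ 1.118×10⁵ N/C.

E ≈ 1.12×10⁵ N/C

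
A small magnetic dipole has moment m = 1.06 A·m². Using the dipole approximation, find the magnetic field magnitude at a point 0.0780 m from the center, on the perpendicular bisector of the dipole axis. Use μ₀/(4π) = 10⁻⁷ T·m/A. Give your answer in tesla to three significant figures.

In the equatorial plane B = (μ₀/4π)·m/r³ (half the axial value).
B = (10⁻⁷)·(1.06) / (0.0780)³ = 2.234×10⁻⁴ T.

B ≈ 2.23×10⁻⁴ T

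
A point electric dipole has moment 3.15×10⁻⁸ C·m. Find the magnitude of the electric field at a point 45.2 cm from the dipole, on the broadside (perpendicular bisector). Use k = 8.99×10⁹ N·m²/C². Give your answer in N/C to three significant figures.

In the equatorial plane E = kp/r³.
E = (8.99×10⁹)(3.15×10⁻⁸) / (0.452)³ = 3067 N/C.

E ≈ 3070 N/C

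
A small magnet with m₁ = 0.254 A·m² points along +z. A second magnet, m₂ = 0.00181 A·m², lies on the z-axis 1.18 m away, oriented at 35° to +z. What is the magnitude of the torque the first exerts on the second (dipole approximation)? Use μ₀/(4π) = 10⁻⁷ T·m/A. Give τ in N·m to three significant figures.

τ ≈ 3.21×10⁻¹¹ N·m

Dipole B is on the axis of dipole A, so B₁ there is axial: B₁ = (μ₀/4π)·2m₁/r³ along +z.
B₁ = 2(10⁻⁷)(0.254)/(1.18)³ = 3.092×10⁻⁸ T.
τ = m₂ B₁ sinθ.
τ = (0.00181)(3.092×10⁻⁸)·sin35° = 3.210×10⁻¹¹ N·m.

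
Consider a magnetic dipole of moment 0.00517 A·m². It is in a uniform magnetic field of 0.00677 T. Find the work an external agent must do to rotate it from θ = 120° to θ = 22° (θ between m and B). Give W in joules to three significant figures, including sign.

W ≈ -5.00×10⁻⁵ J

W_ext = ΔU = −mB cosθ₂ + mB cosθ₁ = mB(cosθ₁ − cosθ₂).
W = (0.00517)(0.00677)·(cos120° − cos22°) = (3.500×10⁻⁵)·(-1.4272) = -4.995×10⁻⁵ J.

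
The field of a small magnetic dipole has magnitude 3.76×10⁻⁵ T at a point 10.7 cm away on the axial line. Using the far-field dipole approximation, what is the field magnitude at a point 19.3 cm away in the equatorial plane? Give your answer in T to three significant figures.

B ≈ 3.20×10⁻⁶ T

Dipole fields scale as 1/r³ in the far field.
The axial field is twice the equatorial field at the same r, so the geometry factor is 1/2.
B₂ = B₁ · (1/2) · (r₁/r₂)³ = 3.76×10⁻⁵ · 0.5 · (10.7/19.3)³.
(r₁/r₂)³ = (0.5544)³ = 0.1704.
B₂ ≈ 3.204×10⁻⁶ T.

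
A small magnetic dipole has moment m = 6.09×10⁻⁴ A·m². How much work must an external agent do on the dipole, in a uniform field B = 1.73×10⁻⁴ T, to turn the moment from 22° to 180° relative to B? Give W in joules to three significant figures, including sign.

W ≈ 2.03×10⁻⁷ J

W_ext = ΔU = −mB cosθ₂ + mB cosθ₁ = mB(cosθ₁ − cosθ₂).
W = (6.09×10⁻⁴)(1.73×10⁻⁴)·(cos22° − cos180°) = (1.054×10⁻⁷)·(+1.9272) = 2.030×10⁻⁷ J.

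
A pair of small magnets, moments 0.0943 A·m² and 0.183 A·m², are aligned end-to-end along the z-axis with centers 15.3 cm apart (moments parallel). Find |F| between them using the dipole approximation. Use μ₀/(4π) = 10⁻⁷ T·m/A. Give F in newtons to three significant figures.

On-axis B of dipole 1: B = (μ₀/4π)·2m₁/r³. Force on dipole 2: F = m₂·dB/dr.
dB/dr = −(μ₀/4π)·6m₁/r⁴, so |F| = (μ₀/4π)·6m₁m₂/r⁴.
F = 6(10⁻⁷)(0.0943)(0.183)/(0.153)⁴ = 1.890×10⁻⁵ N.

F ≈ 1.89×10⁻⁵ N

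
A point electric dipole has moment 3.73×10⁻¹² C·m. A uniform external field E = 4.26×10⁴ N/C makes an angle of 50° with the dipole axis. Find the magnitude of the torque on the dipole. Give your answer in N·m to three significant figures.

τ ≈ 1.22×10⁻⁷ N·m

Torque on an electric dipole: τ = pE sinθ.
τ = (3.73×10⁻¹²)(4.26×10⁴)·sin50° = 1.217×10⁻⁷ N·m.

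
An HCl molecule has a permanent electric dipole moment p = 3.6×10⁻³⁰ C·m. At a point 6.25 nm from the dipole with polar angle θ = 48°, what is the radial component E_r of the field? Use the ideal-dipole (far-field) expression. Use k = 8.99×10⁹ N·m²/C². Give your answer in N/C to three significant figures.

For a dipole, E_r = (2kp cosθ)/r³.
kp/r³ = (8.99×10⁹)(3.60×10⁻³⁰)/(6.25×10⁻⁹)³ = 1.326×10⁵ N/C.
E_r = 2·1.326×10⁵·cos48° = 1.774×10⁵ N/C.

E_r ≈ 1.77×10⁵ N/C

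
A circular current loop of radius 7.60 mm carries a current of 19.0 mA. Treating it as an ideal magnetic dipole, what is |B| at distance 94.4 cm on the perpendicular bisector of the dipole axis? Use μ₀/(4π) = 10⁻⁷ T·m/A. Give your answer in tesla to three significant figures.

B ≈ 4.10×10⁻¹³ T

Magnetic moment m = IA = Iπa² = (0.0190)·π·(0.00760)² = 3.448×10⁻⁶ A·m².
In the equatorial plane B = (μ₀/4π)·m/r³ (half the axial value).
B = (10⁻⁷)·(3.448×10⁻⁶) / (0.944)³ = 4.099×10⁻¹³ T.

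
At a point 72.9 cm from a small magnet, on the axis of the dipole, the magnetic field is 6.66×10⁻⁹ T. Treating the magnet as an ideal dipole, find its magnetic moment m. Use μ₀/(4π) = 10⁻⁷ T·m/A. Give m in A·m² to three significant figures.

On axis B = (μ₀/4π)·2m/r³, so m = Br³·4π/(μ₀·2).
m = (6.66×10⁻⁹)·(0.729)³ / (2·10⁻⁷) = 0.01290 A·m².

m ≈ 0.0129 A·m²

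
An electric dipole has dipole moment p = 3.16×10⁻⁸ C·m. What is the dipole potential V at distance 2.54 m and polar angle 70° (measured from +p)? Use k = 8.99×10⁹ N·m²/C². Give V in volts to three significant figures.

The dipole potential is V = kp cosθ / r².
V = (8.99×10⁹)(3.16×10⁻⁸)·cos70° / (2.54)² = 15.06 V.

V ≈ 15.1 V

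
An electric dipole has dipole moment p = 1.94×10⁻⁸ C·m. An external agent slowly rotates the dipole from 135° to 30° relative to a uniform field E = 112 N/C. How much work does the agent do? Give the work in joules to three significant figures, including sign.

W ≈ -3.42×10⁻⁶ J

W_ext = ΔU = U(θ₂) − U(θ₁) = −pE cosθ₂ − (−pE cosθ₁) = pE(cosθ₁ − cosθ₂).
W = (1.94×10⁻⁸)(112)·(cos135° − cos30°) = (2.173×10⁻⁶)·(-1.5731) = -3.418×10⁻⁶ J.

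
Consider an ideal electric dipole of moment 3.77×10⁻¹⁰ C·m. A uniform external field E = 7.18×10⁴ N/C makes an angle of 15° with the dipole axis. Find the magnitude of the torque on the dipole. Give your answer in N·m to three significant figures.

Torque on an electric dipole: τ = pE sinθ.
τ = (3.77×10⁻¹⁰)(7.18×10⁴)·sin15° = 7.006×10⁻⁶ N·m.

τ ≈ 7.01×10⁻⁶ N·m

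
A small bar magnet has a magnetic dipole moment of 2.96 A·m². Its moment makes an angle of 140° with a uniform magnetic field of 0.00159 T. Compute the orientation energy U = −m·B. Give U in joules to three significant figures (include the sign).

U = −m·B = −mB cosθ.
U = −(2.96)(0.00159)·cos140° = 0.003605 J.

U ≈ 0.00361 J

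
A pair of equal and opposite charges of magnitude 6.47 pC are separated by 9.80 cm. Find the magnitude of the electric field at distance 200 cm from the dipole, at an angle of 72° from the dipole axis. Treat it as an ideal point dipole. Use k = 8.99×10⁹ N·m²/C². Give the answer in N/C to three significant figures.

E ≈ 8.08×10⁻⁴ N/C

Dipole moment p = qd = (6.47×10⁻¹² C)(0.0980 m) = 6.341×10⁻¹³ C·m.
At angle θ the dipole field magnitude is E = (kp/r³)·√(1 + 3cos²θ).
kp/r³ = (8.99×10⁹)(6.341×10⁻¹³) / (2.00)³ = 7.126×10⁻⁴ N/C.
√(1 + 3cos²72°) = √(1 + 3·0.0955) = √1.2865 ≈ 1.1342.
E ≈ 7.126×10⁻⁴ × 1.134 = 8.082×10⁻⁴ N/C.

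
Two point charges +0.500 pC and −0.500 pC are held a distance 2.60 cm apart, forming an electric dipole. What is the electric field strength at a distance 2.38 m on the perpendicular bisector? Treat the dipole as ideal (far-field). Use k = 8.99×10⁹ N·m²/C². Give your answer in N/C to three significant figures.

E ≈ 8.67×10⁻⁶ N/C

Dipole moment p = qd = (5.00×10⁻¹³ C)(0.0260 m) = 1.30×10⁻¹⁴ C·m.
In the equatorial plane E = kp/r³.
E = (8.99×10⁹)(1.30×10⁻¹⁴) / (2.38)³ = 8.669×10⁻⁶ N/C.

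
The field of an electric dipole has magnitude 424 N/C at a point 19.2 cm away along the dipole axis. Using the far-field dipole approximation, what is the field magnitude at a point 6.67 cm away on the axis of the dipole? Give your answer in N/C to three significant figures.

Dipole fields scale as 1/r³ in the far field; the geometry is the same at both points.
E₂ = E₁ · (r₁/r₂)³ = 424 · (19.2/6.67)³.
(r₁/r₂)³ = (2.879)³ = 23.85.
E₂ ≈ 1.011×10⁴ N/C.

E ≈ 1.01×10⁴ N/C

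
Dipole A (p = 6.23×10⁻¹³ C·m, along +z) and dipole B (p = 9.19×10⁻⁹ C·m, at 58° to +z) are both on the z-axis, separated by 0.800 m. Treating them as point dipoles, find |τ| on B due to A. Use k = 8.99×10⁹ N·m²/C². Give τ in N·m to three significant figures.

The second dipole sits on the axis of the first, so the field there is axial: E₁ = 2kp₁/r³ along +z.
E₁ = 2(8.99×10⁹)(6.23×10⁻¹³)/(0.800)³ = 0.02188 N/C.
Torque on the second dipole: τ = p₂ E₁ sinθ.
τ = (9.19×10⁻⁹)(0.02188)·sin58° = 1.705×10⁻¹⁰ N·m.

τ ≈ 1.71×10⁻¹⁰ N·m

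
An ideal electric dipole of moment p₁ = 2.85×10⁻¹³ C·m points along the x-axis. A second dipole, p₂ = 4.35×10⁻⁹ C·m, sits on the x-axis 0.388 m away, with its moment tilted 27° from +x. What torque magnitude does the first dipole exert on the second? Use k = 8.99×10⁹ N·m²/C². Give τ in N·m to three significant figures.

τ ≈ 1.73×10⁻¹⁰ N·m

The second dipole sits on the axis of the first, so the field there is axial: E₁ = 2kp₁/r³ along +x.
E₁ = 2(8.99×10⁹)(2.85×10⁻¹³)/(0.388)³ = 0.08773 N/C.
Torque on the second dipole: τ = p₂ E₁ sinθ.
τ = (4.35×10⁻⁹)(0.08773)·sin27° = 1.733×10⁻¹⁰ N·m.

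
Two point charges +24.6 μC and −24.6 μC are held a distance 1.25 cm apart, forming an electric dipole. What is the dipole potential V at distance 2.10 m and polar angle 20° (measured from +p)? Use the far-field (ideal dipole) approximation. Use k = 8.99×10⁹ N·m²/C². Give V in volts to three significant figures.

V ≈ 589 V

Dipole moment p = qd = (2.46×10⁻⁵ C)(0.0125 m) = 3.075×10⁻⁷ C·m.
The dipole potential is V = kp cosθ / r².
V = (8.99×10⁹)(3.075×10⁻⁷)·cos20° / (2.10)² = 589.0 V.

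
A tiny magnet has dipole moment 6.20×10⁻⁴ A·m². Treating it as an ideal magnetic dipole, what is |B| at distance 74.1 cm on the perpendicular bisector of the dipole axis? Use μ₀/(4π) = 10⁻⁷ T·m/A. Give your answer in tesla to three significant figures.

In the equatorial plane B = (μ₀/4π)·m/r³ (half the axial value).
B = (10⁻⁷)·(6.20×10⁻⁴) / (0.741)³ = 1.524×10⁻¹⁰ T.

B ≈ 1.52×10⁻¹⁰ T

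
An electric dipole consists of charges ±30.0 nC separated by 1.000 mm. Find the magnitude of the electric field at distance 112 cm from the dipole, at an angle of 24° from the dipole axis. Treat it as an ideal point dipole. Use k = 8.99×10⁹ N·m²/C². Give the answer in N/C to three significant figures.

Dipole moment p = qd = (3.00×10⁻⁸ C)(0.00100 m) = 3.00×10⁻¹¹ C·m.
At angle θ the dipole field magnitude is E = (kp/r³)·√(1 + 3cos²θ).
kp/r³ = (8.99×10⁹)(3.00×10⁻¹¹) / (1.12)³ = 0.1920 N/C.
√(1 + 3cos²24°) = √(1 + 3·0.8346) = √3.5037 ≈ 1.8718.
E ≈ 0.1920 × 1.872 = 0.3593 N/C.

E ≈ 0.359 N/C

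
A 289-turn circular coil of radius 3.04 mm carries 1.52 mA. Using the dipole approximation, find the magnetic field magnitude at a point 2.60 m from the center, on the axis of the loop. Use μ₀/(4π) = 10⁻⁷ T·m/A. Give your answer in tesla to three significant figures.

m = NIA = NIπa² = 289·(0.00152)·π·(0.00304)² = 1.275×10⁻⁵ A·m².
On axis B = (μ₀/4π)·2m/r³.
B = 2·(10⁻⁷)·(1.275×10⁻⁵) / (2.60)³ = 1.451×10⁻¹³ T.

B ≈ 1.45×10⁻¹³ T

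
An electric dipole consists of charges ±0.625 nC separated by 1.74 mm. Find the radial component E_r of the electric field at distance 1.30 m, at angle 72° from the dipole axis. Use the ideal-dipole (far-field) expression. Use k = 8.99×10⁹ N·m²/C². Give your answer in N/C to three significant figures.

Dipole moment p = qd = (6.25×10⁻¹⁰ C)(0.00174 m) = 1.088×10⁻¹² C·m.
For a dipole, E_r = (2kp cosθ)/r³.
kp/r³ = (8.99×10⁹)(1.088×10⁻¹²)/(1.30)³ = 0.004452 N/C.
E_r = 2·0.004452·cos72° = 0.002752 N/C.

E_r ≈ 0.00275 N/C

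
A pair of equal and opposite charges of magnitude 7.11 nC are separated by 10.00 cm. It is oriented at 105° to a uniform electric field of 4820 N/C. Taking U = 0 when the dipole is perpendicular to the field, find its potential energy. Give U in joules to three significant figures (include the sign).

Dipole moment p = qd = (7.11×10⁻⁹ C)(0.100 m) = 7.11×10⁻¹⁰ C·m.
U = −p·E = −pE cosθ.
U = −(7.11×10⁻¹⁰)(4820)·cos105° = 8.870×10⁻⁷ J.

U ≈ 8.87×10⁻⁷ J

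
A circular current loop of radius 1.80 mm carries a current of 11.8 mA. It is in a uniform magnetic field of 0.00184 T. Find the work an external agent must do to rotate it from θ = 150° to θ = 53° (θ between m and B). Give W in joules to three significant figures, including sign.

Magnetic moment m = IA = Iπa² = (0.0118)·π·(0.00180)² = 1.201×10⁻⁷ A·m².
W_ext = ΔU = −mB cosθ₂ + mB cosθ₁ = mB(cosθ₁ − cosθ₂).
W = (1.201×10⁻⁷)(0.00184)·(cos150° − cos53°) = (2.210×10⁻¹⁰)·(-1.4678) = -3.244×10⁻¹⁰ J.

W ≈ -3.24×10⁻¹⁰ J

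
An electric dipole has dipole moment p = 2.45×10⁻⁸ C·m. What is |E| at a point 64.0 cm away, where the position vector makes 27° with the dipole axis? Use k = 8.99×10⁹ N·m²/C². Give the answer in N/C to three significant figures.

At angle θ the dipole field magnitude is E = (kp/r³)·√(1 + 3cos²θ).
kp/r³ = (8.99×10⁹)(2.45×10⁻⁸) / (0.640)³ = 840.2 N/C.
√(1 + 3cos²27°) = √(1 + 3·0.7939) = √3.3817 ≈ 1.8389.
E ≈ 840.2 × 1.839 = 1545 N/C.

E ≈ 1550 N/C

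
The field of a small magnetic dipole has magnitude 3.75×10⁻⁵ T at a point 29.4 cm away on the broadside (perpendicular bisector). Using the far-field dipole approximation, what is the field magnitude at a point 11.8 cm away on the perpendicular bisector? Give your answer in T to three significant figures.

B ≈ 5.80×10⁻⁴ T

Dipole fields scale as 1/r³ in the far field; the geometry is the same at both points.
B₂ = B₁ · (r₁/r₂)³ = 3.75×10⁻⁵ · (29.4/11.8)³.
(r₁/r₂)³ = (2.492)³ = 15.47.
B₂ ≈ 5.800×10⁻⁴ T.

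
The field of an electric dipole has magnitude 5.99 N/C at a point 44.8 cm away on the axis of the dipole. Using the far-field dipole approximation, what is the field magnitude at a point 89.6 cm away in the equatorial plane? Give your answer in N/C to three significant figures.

Dipole fields scale as 1/r³ in the far field.
The axial field is twice the equatorial field at the same r, so the geometry factor is 1/2.
E₂ = E₁ · (1/2) · (r₁/r₂)³ = 5.99 · 0.5 · (44.8/89.6)³.
(r₁/r₂)³ = (0.5)³ = 0.125.
E₂ ≈ 0.3744 N/C.

E ≈ 0.374 N/C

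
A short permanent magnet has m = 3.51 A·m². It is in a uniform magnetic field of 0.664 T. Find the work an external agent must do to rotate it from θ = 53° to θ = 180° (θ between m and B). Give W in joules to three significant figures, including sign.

W_ext = ΔU = −mB cosθ₂ + mB cosθ₁ = mB(cosθ₁ − cosθ₂).
W = (3.51)(0.664)·(cos53° − cos180°) = (2.331)·(+1.6018) = 3.733 J.

W ≈ 3.73 J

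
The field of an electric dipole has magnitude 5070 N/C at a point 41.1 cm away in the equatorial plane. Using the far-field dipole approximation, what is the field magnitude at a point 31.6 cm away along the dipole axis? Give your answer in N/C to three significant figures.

Dipole fields scale as 1/r³ in the far field.
The axial field is twice the equatorial field at the same r, so the geometry factor is 2/1.
E₂ = E₁ · (2/1) · (r₁/r₂)³ = 5070 · 2 · (41.1/31.6)³.
(r₁/r₂)³ = (1.301)³ = 2.2.
E₂ ≈ 2.231×10⁴ N/C.

E ≈ 2.23×10⁴ N/C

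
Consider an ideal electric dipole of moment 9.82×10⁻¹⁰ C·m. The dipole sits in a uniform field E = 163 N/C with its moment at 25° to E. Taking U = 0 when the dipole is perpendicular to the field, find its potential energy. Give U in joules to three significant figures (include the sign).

U = −p·E = −pE cosθ.
U = −(9.82×10⁻¹⁰)(163)·cos25° = -1.451×10⁻⁷ J.

U ≈ -1.45×10⁻⁷ J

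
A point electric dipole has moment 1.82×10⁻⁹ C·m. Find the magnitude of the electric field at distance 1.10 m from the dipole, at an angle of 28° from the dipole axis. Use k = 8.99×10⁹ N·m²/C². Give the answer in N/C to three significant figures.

E ≈ 22.5 N/C

At angle θ the dipole field magnitude is E = (kp/r³)·√(1 + 3cos²θ).
kp/r³ = (8.99×10⁹)(1.82×10⁻⁹) / (1.10)³ = 12.29 N/C.
√(1 + 3cos²28°) = √(1 + 3·0.7796) = √3.3388 ≈ 1.8272.
E ≈ 12.29 × 1.827 = 22.46 N/C.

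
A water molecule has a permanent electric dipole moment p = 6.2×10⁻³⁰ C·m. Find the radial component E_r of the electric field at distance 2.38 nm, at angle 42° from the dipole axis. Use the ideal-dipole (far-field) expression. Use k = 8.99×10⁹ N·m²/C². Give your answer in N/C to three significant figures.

E_r ≈ 6.15×10⁶ N/C

For a dipole, E_r = (2kp cosθ)/r³.
kp/r³ = (8.99×10⁹)(6.20×10⁻³⁰)/(2.38×10⁻⁹)³ = 4.134×10⁶ N/C.
E_r = 2·4.134×10⁶·cos42° = 6.145×10⁶ N/C.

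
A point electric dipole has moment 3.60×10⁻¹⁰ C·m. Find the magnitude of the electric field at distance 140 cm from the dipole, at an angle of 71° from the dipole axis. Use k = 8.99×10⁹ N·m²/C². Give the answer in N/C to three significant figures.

At angle θ the dipole field magnitude is E = (kp/r³)·√(1 + 3cos²θ).
kp/r³ = (8.99×10⁹)(3.60×10⁻¹⁰) / (1.40)³ = 1.179 N/C.
√(1 + 3cos²71°) = √(1 + 3·0.1060) = √1.3180 ≈ 1.1480.
E ≈ 1.179 × 1.148 = 1.354 N/C.

E ≈ 1.35 N/C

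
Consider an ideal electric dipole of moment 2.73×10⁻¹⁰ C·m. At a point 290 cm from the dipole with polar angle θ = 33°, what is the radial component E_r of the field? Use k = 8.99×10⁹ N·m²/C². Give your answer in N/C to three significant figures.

For a dipole, E_r = (2kp cosθ)/r³.
kp/r³ = (8.99×10⁹)(2.73×10⁻¹⁰)/(2.90)³ = 0.1006 N/C.
E_r = 2·0.1006·cos33° = 0.1688 N/C.

E_r ≈ 0.169 N/C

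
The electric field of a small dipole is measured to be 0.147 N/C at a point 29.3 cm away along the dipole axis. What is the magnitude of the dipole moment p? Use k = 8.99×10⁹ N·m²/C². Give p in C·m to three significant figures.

On axis E = 2kp/r³, so p = Er³/(2k).
p = (0.147)·(0.293)³ / (2·8.99×10⁹) = 2.057×10⁻¹³ C·m.

p ≈ 2.06×10⁻¹³ C·m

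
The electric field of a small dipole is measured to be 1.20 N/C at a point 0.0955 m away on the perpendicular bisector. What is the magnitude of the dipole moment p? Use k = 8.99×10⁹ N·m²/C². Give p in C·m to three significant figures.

In the equatorial plane E = kp/r³, so p = Er³/(k).
p = (1.20)·(0.0955)³ / (8.99×10⁹) = 1.163×10⁻¹³ C·m.

p ≈ 1.16×10⁻¹³ C·m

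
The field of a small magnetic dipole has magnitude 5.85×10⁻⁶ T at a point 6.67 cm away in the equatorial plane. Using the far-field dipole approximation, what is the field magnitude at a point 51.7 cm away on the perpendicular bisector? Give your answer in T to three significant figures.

Dipole fields scale as 1/r³ in the far field; the geometry is the same at both points.
B₂ = B₁ · (r₁/r₂)³ = 5.85×10⁻⁶ · (6.67/51.7)³.
(r₁/r₂)³ = (0.129)³ = 0.002147.
B₂ ≈ 1.256×10⁻⁸ T.

B ≈ 1.26×10⁻⁸ T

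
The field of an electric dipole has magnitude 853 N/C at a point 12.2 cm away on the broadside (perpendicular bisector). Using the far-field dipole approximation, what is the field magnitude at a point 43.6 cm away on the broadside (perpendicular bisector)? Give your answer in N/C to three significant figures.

E ≈ 18.7 N/C

Dipole fields scale as 1/r³ in the far field; the geometry is the same at both points.
E₂ = E₁ · (r₁/r₂)³ = 853 · (12.2/43.6)³.
(r₁/r₂)³ = (0.2798)³ = 0.02191.
E₂ ≈ 18.69 N/C.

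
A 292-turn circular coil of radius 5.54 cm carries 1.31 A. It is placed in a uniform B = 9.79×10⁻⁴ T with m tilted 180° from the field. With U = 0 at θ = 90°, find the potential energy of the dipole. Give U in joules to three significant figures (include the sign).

U ≈ 0.00361 J

m = NIA = NIπa² = 292·(1.31)·π·(0.0554)² = 3.688 A·m².
U = −m·B = −mB cosθ.
U = −(3.688)(9.79×10⁻⁴)·cos180° = 0.003611 J.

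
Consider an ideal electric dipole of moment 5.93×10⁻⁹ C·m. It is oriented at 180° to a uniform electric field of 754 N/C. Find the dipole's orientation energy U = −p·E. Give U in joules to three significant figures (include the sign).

U = −p·E = −pE cosθ.
U = −(5.93×10⁻⁹)(754)·cos180° = 4.471×10⁻⁶ J.

U ≈ 4.47×10⁻⁶ J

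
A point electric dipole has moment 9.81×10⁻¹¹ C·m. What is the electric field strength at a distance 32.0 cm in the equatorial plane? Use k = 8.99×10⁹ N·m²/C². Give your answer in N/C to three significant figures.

E ≈ 26.9 N/C

On the perpendicular bisector E = kp/r³ (half the axial value at the same distance).
E = (8.99×10⁹)(9.81×10⁻¹¹) / (0.320)³ = 26.91 N/C.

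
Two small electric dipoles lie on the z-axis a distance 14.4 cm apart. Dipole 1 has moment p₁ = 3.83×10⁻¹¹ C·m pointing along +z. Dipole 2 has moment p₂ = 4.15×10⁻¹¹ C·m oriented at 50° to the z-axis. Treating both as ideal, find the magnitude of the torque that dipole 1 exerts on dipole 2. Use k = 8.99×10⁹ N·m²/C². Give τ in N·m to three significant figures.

The second dipole sits on the axis of the first, so the field there is axial: E₁ = 2kp₁/r³ along +z.
E₁ = 2(8.99×10⁹)(3.83×10⁻¹¹)/(0.144)³ = 230.6 N/C.
Torque on the second dipole: τ = p₂ E₁ sinθ.
τ = (4.15×10⁻¹¹)(230.6)·sin50° = 7.332×10⁻⁹ N·m.

τ ≈ 7.33×10⁻⁹ N·m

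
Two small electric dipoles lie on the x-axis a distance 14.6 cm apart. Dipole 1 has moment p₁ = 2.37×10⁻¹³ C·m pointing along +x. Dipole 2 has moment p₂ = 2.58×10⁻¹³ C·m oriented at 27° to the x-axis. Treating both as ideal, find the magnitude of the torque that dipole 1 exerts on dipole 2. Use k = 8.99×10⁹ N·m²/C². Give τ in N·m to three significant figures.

τ ≈ 1.60×10⁻¹³ N·m

The second dipole sits on the axis of the first, so the field there is axial: E₁ = 2kp₁/r³ along +x.
E₁ = 2(8.99×10⁹)(2.37×10⁻¹³)/(0.146)³ = 1.369 N/C.
Torque on the second dipole: τ = p₂ E₁ sinθ.
τ = (2.58×10⁻¹³)(1.369)·sin27° = 1.604×10⁻¹³ N·m.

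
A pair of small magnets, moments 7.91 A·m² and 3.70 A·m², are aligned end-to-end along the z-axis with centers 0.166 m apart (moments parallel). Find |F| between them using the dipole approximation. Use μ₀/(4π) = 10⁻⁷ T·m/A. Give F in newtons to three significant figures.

F ≈ 0.0231 N

On-axis B of dipole 1: B = (μ₀/4π)·2m₁/r³. Force on dipole 2: F = m₂·dB/dr.
dB/dr = −(μ₀/4π)·6m₁/r⁴, so |F| = (μ₀/4π)·6m₁m₂/r⁴.
F = 6(10⁻⁷)(7.91)(3.70)/(0.166)⁴ = 0.02313 N.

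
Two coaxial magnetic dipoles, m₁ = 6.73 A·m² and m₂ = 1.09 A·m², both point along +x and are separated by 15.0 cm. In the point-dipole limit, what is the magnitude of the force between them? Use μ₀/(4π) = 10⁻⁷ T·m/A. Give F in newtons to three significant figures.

F ≈ 0.00869 N

On-axis B of dipole 1: B = (μ₀/4π)·2m₁/r³. Force on dipole 2: F = m₂·dB/dr.
dB/dr = −(μ₀/4π)·6m₁/r⁴, so |F| = (μ₀/4π)·6m₁m₂/r⁴.
F = 6(10⁻⁷)(6.73)(1.09)/(0.150)⁴ = 0.008694 N.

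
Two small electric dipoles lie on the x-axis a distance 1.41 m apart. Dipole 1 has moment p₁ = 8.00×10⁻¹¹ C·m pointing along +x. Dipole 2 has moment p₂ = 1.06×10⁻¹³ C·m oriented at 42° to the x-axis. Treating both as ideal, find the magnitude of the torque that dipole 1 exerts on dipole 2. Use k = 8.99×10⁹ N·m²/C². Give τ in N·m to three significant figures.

The second dipole sits on the axis of the first, so the field there is axial: E₁ = 2kp₁/r³ along +x.
E₁ = 2(8.99×10⁹)(8.00×10⁻¹¹)/(1.41)³ = 0.5131 N/C.
Torque on the second dipole: τ = p₂ E₁ sinθ.
τ = (1.06×10⁻¹³)(0.5131)·sin42° = 3.639×10⁻¹⁴ N·m.

τ ≈ 3.64×10⁻¹⁴ N·m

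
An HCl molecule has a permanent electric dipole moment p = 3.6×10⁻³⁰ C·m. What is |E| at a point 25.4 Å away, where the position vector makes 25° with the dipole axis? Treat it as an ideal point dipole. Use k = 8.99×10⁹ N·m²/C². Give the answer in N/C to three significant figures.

E ≈ 3.68×10⁶ N/C

At angle θ the dipole field magnitude is E = (kp/r³)·√(1 + 3cos²θ).
kp/r³ = (8.99×10⁹)(3.60×10⁻³⁰) / (2.54×10⁻⁹)³ = 1.975×10⁶ N/C.
√(1 + 3cos²25°) = √(1 + 3·0.8214) = √3.4642 ≈ 1.8612.
E ≈ 1.975×10⁶ × 1.861 = 3.676×10⁶ N/C.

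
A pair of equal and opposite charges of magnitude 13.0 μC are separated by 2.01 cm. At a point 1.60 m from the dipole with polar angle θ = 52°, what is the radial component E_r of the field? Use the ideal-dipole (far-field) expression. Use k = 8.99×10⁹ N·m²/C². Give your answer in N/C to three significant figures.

Dipole moment p = qd = (1.30×10⁻⁵ C)(0.0201 m) = 2.613×10⁻⁷ C·m.
For a dipole, E_r = (2kp cosθ)/r³.
kp/r³ = (8.99×10⁹)(2.613×10⁻⁷)/(1.60)³ = 573.5 N/C.
E_r = 2·573.5·cos52° = 706.2 N/C.

E_r ≈ 706 N/C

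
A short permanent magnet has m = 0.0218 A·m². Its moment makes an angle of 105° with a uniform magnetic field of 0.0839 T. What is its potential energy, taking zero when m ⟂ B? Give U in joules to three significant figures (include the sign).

U ≈ 4.73×10⁻⁴ J

U = −m·B = −mB cosθ.
U = −(0.0218)(0.0839)·cos105° = 4.734×10⁻⁴ J.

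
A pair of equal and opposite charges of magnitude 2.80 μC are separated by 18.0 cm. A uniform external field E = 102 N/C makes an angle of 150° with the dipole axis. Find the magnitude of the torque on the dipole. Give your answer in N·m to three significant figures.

τ ≈ 2.57×10⁻⁵ N·m

Dipole moment p = qd = (2.80×10⁻⁶ C)(0.180 m) = 5.04×10⁻⁷ C·m.
Torque on an electric dipole: τ = pE sinθ.
τ = (5.04×10⁻⁷)(102)·sin150° = 2.570×10⁻⁵ N·m.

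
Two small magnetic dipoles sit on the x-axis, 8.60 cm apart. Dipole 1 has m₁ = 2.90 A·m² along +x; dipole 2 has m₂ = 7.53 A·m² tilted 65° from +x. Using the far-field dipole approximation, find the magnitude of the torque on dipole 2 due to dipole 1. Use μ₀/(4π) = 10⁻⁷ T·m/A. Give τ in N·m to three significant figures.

τ ≈ 0.00622 N·m

Dipole B is on the axis of dipole A, so B₁ there is axial: B₁ = (μ₀/4π)·2m₁/r³ along +x.
B₁ = 2(10⁻⁷)(2.90)/(0.0860)³ = 9.119×10⁻⁴ T.
τ = m₂ B₁ sinθ.
τ = (7.53)(9.119×10⁻⁴)·sin65° = 0.006223 N·m.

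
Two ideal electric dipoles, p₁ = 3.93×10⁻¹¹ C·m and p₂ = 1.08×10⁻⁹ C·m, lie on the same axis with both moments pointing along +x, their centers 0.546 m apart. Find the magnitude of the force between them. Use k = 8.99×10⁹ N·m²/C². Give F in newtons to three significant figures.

F ≈ 2.58×10⁻⁸ N

On-axis field of dipole 1 at distance r: E = 2kp₁/r³. Force on dipole 2 is F = p₂·dE/dr (gradient along axis).
dE/dr = −6kp₁/r⁴, so |F| = 6kp₁p₂/r⁴ (attractive for aligned moments).
F = 6(8.99×10⁹)(3.93×10⁻¹¹)(1.08×10⁻⁹)/(0.546)⁴ = 2.576×10⁻⁸ N.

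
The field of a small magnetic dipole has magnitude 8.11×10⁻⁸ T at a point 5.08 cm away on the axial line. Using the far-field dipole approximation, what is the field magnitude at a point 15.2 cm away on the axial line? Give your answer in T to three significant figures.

Dipole fields scale as 1/r³ in the far field; the geometry is the same at both points.
B₂ = B₁ · (r₁/r₂)³ = 8.11×10⁻⁸ · (5.08/15.2)³.
(r₁/r₂)³ = (0.3342)³ = 0.03733.
B₂ ≈ 3.027×10⁻⁹ T.

B ≈ 3.03×10⁻⁹ T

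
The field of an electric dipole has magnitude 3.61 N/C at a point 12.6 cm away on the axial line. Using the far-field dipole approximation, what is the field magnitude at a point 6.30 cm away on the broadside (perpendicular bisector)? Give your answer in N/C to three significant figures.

Dipole fields scale as 1/r³ in the far field.
The axial field is twice the equatorial field at the same r, so the geometry factor is 1/2.
E₂ = E₁ · (1/2) · (r₁/r₂)³ = 3.61 · 0.5 · (12.6/6.30)³.
(r₁/r₂)³ = (2)³ = 8.
E₂ ≈ 14.44 N/C.

E ≈ 14.4 N/C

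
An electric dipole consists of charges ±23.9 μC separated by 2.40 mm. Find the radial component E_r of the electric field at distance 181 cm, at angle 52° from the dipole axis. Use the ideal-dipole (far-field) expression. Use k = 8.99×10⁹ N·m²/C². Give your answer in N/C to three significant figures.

Dipole moment p = qd = (2.39×10⁻⁵ C)(0.00240 m) = 5.736×10⁻⁸ C·m.
For a dipole, E_r = (2kp cosθ)/r³.
kp/r³ = (8.99×10⁹)(5.736×10⁻⁸)/(1.81)³ = 86.96 N/C.
E_r = 2·86.96·cos52° = 107.1 N/C.

E_r ≈ 107 N/C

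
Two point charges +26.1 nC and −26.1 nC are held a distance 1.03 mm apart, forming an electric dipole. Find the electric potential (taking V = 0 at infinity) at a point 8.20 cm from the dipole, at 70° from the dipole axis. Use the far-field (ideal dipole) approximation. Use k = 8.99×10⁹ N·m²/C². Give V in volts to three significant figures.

Dipole moment p = qd = (2.61×10⁻⁸ C)(0.00103 m) = 2.688×10⁻¹¹ C·m.
The dipole potential is V = kp cosθ / r².
V = (8.99×10⁹)(2.688×10⁻¹¹)·cos70° / (0.0820)² = 12.29 V.

V ≈ 12.3 V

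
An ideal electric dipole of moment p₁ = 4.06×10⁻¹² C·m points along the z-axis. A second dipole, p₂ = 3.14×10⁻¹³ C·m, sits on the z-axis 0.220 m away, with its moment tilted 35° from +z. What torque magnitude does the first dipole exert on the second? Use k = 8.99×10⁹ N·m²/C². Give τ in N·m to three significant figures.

τ ≈ 1.23×10⁻¹² N·m

The second dipole sits on the axis of the first, so the field there is axial: E₁ = 2kp₁/r³ along +z.
E₁ = 2(8.99×10⁹)(4.06×10⁻¹²)/(0.220)³ = 6.856 N/C.
Torque on the second dipole: τ = p₂ E₁ sinθ.
τ = (3.14×10⁻¹³)(6.856)·sin35° = 1.235×10⁻¹² N·m.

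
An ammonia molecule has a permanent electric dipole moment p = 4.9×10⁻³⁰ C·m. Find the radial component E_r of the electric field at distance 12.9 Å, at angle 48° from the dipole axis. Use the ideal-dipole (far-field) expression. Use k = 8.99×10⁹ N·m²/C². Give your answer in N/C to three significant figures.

For a dipole, E_r = (2kp cosθ)/r³.
kp/r³ = (8.99×10⁹)(4.90×10⁻³⁰)/(1.29×10⁻⁹)³ = 2.052×10⁷ N/C.
E_r = 2·2.052×10⁷·cos48° = 2.746×10⁷ N/C.

E_r ≈ 2.75×10⁷ N/C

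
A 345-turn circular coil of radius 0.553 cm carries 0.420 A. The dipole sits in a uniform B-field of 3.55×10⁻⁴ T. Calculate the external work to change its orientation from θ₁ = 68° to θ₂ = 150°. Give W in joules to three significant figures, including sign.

m = NIA = NIπa² = 345·(0.420)·π·(0.00553)² = 0.01392 A·m².
W_ext = ΔU = −mB cosθ₂ + mB cosθ₁ = mB(cosθ₁ − cosθ₂).
W = (0.01392)(3.55×10⁻⁴)·(cos68° − cos150°) = (4.942×10⁻⁶)·(+1.2406) = 6.131×10⁻⁶ J.

W ≈ 6.13×10⁻⁶ J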